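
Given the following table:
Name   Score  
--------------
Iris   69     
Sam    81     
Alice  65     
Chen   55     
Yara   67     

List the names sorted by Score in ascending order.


Sorting by Score (ascending):
  Chen: 55
  Alice: 65
  Yara: 67
  Iris: 69
  Sam: 81


ANSWER: Chen, Alice, Yara, Iris, Sam


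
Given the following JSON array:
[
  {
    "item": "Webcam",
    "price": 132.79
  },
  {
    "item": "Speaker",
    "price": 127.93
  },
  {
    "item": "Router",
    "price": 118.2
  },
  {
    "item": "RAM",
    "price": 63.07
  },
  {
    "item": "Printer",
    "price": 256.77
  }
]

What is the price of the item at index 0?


Array index 0 -> Webcam
price = 132.79

ANSWER: 132.79


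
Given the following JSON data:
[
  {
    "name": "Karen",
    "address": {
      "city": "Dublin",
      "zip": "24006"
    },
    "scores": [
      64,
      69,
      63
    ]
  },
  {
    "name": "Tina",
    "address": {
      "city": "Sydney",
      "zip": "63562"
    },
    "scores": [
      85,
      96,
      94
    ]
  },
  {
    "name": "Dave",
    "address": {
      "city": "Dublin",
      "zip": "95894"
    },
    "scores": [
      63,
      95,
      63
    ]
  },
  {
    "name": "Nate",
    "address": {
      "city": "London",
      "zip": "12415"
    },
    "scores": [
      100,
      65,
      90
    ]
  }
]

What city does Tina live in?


Path: records[1].address.city
Value: Sydney

ANSWER: Sydney


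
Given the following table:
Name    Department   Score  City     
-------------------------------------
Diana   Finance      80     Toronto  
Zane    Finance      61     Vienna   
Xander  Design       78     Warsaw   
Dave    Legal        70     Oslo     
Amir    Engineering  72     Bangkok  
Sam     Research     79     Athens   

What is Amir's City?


Row 5: Amir
City = Bangkok

ANSWER: Bangkok


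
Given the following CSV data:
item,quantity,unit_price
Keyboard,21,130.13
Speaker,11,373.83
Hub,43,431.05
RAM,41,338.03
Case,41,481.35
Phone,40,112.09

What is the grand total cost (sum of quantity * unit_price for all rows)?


Computing row totals:
  Keyboard: 21 * 130.13 = 2732.73
  Speaker: 11 * 373.83 = 4112.13
  Hub: 43 * 431.05 = 18535.15
  RAM: 41 * 338.03 = 13859.23
  Case: 41 * 481.35 = 19735.35
  Phone: 40 * 112.09 = 4483.6
Grand total = 2732.73 + 4112.13 + 18535.15 + 13859.23 + 19735.35 + 4483.6 = 63458.19

ANSWER: 63458.19


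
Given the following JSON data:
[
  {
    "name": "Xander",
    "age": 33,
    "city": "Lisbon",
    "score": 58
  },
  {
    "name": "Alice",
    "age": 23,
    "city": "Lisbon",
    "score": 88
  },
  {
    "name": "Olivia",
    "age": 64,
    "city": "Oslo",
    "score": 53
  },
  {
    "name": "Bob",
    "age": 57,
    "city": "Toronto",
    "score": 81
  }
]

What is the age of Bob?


Looking up record where name = Bob
Record index: 3
Field 'age' = 57

ANSWER: 57


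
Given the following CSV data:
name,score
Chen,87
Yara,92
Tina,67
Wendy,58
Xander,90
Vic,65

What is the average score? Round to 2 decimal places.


Scores: 87, 92, 67, 58, 90, 65
Sum = 459
Count = 6
Average = 459 / 6 = 76.50

ANSWER: 76.50


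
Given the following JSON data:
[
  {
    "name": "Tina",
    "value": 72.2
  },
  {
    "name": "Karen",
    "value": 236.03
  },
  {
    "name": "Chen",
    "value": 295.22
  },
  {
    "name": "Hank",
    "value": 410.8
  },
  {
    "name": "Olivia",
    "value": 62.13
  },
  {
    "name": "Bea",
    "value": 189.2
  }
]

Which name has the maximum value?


Comparing values:
  Tina: 72.2
  Karen: 236.03
  Chen: 295.22
  Hank: 410.8
  Olivia: 62.13
  Bea: 189.2
Maximum: Hank (410.8)

ANSWER: Hank


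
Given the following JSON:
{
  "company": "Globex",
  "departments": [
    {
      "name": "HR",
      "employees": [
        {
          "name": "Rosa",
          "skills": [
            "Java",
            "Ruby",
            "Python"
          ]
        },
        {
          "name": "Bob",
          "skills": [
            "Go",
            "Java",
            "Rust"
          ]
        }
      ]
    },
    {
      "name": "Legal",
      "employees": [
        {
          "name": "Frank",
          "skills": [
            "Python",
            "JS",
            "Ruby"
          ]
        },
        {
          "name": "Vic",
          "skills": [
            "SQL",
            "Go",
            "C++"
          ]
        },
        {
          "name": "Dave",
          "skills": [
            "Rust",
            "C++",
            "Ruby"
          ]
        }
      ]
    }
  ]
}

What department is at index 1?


Path: departments[1].name
Value: Legal

ANSWER: Legal


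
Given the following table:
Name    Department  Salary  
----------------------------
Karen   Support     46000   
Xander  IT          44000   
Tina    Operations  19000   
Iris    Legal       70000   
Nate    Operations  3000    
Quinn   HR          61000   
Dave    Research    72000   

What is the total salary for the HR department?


HR department members:
  Quinn: 61000
Total = 61000 = 61000

ANSWER: 61000


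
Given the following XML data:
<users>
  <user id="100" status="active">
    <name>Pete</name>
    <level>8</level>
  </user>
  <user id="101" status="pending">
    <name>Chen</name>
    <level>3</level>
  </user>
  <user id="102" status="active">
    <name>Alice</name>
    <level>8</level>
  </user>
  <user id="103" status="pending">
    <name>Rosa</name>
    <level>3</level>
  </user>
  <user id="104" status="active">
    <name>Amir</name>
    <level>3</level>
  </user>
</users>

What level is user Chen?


Finding user: Chen
<level>3</level>

ANSWER: 3


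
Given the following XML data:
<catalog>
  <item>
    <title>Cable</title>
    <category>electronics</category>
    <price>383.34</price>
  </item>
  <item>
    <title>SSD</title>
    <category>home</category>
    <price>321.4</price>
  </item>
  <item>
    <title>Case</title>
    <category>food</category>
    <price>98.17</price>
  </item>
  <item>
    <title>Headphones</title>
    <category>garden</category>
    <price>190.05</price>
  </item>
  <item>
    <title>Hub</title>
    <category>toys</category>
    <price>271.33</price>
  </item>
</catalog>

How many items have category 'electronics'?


Scanning <item> elements for <category>electronics</category>:
  Item 1: Cable -> MATCH
Count: 1

ANSWER: 1


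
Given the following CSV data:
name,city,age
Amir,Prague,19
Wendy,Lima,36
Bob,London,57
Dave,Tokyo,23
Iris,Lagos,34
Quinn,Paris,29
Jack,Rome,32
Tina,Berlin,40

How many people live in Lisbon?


Scanning city column for 'Lisbon':
Total matches: 0

ANSWER: 0


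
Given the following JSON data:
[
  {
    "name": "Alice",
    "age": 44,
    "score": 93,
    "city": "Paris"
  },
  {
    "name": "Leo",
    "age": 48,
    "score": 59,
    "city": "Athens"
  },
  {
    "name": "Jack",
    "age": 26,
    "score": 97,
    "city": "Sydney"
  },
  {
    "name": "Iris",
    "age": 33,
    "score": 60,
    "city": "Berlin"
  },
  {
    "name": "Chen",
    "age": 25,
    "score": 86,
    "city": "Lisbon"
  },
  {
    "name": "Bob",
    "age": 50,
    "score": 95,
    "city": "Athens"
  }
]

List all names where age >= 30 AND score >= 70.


Checking both conditions:
  Alice (age=44, score=93) -> YES
  Leo (age=48, score=59) -> no
  Jack (age=26, score=97) -> no
  Iris (age=33, score=60) -> no
  Chen (age=25, score=86) -> no
  Bob (age=50, score=95) -> YES


ANSWER: Alice, Bob


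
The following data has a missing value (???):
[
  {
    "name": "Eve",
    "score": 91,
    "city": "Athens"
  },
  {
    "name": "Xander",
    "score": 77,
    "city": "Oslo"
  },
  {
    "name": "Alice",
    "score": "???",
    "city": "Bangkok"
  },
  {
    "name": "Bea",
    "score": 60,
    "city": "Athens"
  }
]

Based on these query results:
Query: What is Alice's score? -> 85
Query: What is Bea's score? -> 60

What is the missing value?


The missing value is Alice's score
From query: Alice's score = 85

ANSWER: 85


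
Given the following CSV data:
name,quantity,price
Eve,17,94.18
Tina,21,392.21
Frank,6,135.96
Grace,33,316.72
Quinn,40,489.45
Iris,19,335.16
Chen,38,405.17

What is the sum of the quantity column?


Values in 'quantity' column:
  Row 1: 17
  Row 2: 21
  Row 3: 6
  Row 4: 33
  Row 5: 40
  Row 6: 19
  Row 7: 38
Sum = 17 + 21 + 6 + 33 + 40 + 19 + 38 = 174

ANSWER: 174


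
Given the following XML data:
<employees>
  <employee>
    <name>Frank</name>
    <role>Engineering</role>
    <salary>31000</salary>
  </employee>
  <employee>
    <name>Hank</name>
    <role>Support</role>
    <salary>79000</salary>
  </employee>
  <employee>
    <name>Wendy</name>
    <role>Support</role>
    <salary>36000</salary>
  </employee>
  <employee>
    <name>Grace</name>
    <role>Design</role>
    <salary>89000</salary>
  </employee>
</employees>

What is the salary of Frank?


Searching for <employee> with <name>Frank</name>
Found at position 1
<salary>31000</salary>

ANSWER: 31000


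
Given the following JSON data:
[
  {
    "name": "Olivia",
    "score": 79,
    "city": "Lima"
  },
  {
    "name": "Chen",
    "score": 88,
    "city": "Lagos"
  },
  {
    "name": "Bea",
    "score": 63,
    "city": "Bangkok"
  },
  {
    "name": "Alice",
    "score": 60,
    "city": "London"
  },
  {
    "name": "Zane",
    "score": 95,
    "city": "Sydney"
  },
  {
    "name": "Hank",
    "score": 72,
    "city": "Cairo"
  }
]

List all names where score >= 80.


Filtering records where score >= 80:
  Olivia (score=79) -> no
  Chen (score=88) -> YES
  Bea (score=63) -> no
  Alice (score=60) -> no
  Zane (score=95) -> YES
  Hank (score=72) -> no


ANSWER: Chen, Zane


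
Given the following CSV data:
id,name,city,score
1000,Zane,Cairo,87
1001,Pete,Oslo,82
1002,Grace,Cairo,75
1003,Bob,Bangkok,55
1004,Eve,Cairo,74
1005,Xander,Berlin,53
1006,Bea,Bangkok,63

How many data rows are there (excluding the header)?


Counting rows (excluding header):
Header: id,name,city,score
Data rows: 7

ANSWER: 7


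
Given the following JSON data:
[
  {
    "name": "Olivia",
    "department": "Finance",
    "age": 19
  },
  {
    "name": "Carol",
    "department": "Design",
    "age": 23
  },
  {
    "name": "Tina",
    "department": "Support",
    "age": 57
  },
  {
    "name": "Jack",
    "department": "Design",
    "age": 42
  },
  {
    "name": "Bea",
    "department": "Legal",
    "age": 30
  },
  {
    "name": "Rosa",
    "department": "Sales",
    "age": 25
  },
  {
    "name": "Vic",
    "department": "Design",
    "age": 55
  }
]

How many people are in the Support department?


Scanning records for department = Support
  Record 2: Tina
Count: 1

ANSWER: 1


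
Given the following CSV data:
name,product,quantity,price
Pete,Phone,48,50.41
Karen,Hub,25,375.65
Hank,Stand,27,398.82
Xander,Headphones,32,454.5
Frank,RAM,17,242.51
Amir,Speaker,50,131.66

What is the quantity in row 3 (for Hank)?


Row 3: Hank
Column 'quantity' = 27

ANSWER: 27


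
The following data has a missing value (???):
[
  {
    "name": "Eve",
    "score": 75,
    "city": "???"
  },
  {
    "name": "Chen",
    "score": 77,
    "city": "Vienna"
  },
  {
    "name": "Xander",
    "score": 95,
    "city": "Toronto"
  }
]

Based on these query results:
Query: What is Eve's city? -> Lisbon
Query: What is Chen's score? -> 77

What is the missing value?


The missing value is Eve's city
From query: Eve's city = Lisbon

ANSWER: Lisbon


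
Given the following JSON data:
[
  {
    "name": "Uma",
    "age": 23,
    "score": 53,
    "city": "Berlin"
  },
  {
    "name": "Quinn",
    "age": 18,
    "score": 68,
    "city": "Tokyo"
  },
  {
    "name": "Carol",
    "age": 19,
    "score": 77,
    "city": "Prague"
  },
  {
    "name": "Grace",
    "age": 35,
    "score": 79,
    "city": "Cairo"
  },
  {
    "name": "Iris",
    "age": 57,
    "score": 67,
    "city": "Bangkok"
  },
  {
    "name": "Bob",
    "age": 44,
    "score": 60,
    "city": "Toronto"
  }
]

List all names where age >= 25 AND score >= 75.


Checking both conditions:
  Uma (age=23, score=53) -> no
  Quinn (age=18, score=68) -> no
  Carol (age=19, score=77) -> no
  Grace (age=35, score=79) -> YES
  Iris (age=57, score=67) -> no
  Bob (age=44, score=60) -> no


ANSWER: Grace


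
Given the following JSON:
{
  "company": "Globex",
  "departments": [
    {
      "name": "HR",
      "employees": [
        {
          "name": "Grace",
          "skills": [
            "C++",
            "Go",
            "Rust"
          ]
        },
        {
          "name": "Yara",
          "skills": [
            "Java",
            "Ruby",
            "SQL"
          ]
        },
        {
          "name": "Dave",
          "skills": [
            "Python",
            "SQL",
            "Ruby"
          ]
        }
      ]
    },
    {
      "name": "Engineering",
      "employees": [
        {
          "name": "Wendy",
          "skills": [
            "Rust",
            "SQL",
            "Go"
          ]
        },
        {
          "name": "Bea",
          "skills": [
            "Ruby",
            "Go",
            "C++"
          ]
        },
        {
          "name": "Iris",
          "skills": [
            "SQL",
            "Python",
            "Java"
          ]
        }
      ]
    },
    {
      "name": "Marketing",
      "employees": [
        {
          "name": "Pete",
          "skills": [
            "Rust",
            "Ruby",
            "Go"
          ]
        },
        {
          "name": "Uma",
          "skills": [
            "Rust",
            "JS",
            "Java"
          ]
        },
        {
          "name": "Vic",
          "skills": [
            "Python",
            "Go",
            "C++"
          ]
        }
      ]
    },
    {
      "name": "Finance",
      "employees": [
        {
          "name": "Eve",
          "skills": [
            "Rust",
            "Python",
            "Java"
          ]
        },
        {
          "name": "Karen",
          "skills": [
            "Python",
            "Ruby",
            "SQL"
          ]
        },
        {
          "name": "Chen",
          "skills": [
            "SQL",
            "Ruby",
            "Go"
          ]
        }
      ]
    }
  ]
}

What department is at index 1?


Path: departments[1].name
Value: Engineering

ANSWER: Engineering


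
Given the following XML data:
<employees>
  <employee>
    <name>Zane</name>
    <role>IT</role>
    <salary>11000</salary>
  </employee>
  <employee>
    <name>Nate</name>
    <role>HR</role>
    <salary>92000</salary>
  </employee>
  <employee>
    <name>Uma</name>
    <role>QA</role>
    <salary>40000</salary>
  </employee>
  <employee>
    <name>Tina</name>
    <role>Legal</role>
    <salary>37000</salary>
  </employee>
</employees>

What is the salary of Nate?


Searching for <employee> with <name>Nate</name>
Found at position 2
<salary>92000</salary>

ANSWER: 92000


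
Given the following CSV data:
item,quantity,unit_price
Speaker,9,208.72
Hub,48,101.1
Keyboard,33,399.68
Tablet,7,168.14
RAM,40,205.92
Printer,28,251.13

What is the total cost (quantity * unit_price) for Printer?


Row: Printer
quantity = 28
unit_price = 251.13
total = 28 * 251.13 = 7031.64

ANSWER: 7031.64


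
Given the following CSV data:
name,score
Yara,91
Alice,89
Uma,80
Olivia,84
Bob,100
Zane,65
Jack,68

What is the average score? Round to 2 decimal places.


Scores: 91, 89, 80, 84, 100, 65, 68
Sum = 577
Count = 7
Average = 577 / 7 = 82.43

ANSWER: 82.43


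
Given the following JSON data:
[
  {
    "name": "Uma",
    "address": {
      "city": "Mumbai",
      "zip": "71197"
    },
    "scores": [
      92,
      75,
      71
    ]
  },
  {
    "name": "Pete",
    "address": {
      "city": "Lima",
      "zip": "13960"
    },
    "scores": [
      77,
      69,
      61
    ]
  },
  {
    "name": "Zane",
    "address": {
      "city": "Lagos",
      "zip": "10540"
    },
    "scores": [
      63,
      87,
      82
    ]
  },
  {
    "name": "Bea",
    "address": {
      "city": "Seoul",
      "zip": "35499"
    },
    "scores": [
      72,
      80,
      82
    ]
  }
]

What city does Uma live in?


Path: records[0].address.city
Value: Mumbai

ANSWER: Mumbai


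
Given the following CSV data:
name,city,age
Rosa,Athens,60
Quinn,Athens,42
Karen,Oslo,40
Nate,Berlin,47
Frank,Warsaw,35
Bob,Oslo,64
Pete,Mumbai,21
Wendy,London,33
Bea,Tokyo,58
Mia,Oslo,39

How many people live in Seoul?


Scanning city column for 'Seoul':
Total matches: 0

ANSWER: 0


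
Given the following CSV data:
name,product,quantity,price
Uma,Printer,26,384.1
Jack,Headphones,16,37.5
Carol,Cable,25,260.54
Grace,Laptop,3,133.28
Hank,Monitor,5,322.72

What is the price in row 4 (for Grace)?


Row 4: Grace
Column 'price' = 133.28

ANSWER: 133.28


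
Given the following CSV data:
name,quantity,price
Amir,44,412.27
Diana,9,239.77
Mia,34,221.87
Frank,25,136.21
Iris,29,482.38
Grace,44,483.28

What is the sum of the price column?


Values in 'price' column:
  Row 1: 412.27
  Row 2: 239.77
  Row 3: 221.87
  Row 4: 136.21
  Row 5: 482.38
  Row 6: 483.28
Sum = 412.27 + 239.77 + 221.87 + 136.21 + 482.38 + 483.28 = 1975.78

ANSWER: 1975.78


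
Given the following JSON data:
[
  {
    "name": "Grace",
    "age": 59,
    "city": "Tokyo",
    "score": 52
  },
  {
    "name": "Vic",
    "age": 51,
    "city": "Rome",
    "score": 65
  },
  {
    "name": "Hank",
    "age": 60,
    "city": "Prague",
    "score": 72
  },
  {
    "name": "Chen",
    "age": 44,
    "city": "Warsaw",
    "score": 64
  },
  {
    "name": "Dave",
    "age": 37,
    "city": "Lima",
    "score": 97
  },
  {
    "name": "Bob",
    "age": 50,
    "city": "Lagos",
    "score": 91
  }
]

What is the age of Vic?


Looking up record where name = Vic
Record index: 1
Field 'age' = 51

ANSWER: 51


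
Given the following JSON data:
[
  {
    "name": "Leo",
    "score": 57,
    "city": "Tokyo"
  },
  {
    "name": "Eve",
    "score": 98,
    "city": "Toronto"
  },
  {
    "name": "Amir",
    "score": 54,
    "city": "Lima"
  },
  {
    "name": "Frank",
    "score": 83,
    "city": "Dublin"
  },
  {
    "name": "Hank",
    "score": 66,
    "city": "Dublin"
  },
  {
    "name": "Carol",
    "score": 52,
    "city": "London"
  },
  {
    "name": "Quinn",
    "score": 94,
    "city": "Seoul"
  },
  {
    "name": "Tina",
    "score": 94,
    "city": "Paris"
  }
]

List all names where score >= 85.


Filtering records where score >= 85:
  Leo (score=57) -> no
  Eve (score=98) -> YES
  Amir (score=54) -> no
  Frank (score=83) -> no
  Hank (score=66) -> no
  Carol (score=52) -> no
  Quinn (score=94) -> YES
  Tina (score=94) -> YES


ANSWER: Eve, Quinn, Tina


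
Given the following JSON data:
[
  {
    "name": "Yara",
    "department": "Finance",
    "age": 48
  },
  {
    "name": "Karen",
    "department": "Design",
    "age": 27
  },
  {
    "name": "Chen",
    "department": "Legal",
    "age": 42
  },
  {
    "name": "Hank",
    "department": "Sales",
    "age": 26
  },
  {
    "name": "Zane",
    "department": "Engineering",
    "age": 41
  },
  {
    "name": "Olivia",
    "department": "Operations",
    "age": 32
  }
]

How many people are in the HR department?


Scanning records for department = HR
  No matches found
Count: 0

ANSWER: 0


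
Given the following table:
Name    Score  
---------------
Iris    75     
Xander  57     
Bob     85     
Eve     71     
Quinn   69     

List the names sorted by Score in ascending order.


Sorting by Score (ascending):
  Xander: 57
  Quinn: 69
  Eve: 71
  Iris: 75
  Bob: 85


ANSWER: Xander, Quinn, Eve, Iris, Bob


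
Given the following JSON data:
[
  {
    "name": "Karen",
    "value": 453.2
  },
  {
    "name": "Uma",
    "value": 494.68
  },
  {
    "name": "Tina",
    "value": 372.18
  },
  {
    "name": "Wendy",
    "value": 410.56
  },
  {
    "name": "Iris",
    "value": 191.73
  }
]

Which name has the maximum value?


Comparing values:
  Karen: 453.2
  Uma: 494.68
  Tina: 372.18
  Wendy: 410.56
  Iris: 191.73
Maximum: Uma (494.68)

ANSWER: Uma


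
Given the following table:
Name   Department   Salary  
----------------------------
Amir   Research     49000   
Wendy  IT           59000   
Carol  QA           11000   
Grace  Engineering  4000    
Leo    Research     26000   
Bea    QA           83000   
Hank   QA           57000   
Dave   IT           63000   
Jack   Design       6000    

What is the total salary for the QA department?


QA department members:
  Carol: 11000
  Bea: 83000
  Hank: 57000
Total = 11000 + 83000 + 57000 = 151000

ANSWER: 151000


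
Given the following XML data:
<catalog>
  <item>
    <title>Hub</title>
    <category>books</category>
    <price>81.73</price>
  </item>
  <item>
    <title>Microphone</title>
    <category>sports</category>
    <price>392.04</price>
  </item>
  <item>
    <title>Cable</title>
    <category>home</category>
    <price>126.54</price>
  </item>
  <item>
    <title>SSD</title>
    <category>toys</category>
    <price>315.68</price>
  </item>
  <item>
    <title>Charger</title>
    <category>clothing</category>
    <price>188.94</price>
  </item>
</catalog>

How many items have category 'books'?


Scanning <item> elements for <category>books</category>:
  Item 1: Hub -> MATCH
Count: 1

ANSWER: 1


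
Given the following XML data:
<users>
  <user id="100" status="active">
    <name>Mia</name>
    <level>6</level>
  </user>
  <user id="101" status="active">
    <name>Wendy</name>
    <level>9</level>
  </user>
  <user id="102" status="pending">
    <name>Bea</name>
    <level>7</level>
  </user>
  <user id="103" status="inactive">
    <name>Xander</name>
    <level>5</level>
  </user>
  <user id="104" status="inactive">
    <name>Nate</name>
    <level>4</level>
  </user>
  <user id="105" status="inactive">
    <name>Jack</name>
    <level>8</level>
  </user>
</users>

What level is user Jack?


Finding user: Jack
<level>8</level>

ANSWER: 8


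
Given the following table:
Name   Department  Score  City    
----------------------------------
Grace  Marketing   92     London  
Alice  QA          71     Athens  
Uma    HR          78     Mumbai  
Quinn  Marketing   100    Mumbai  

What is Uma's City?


Row 3: Uma
City = Mumbai

ANSWER: Mumbai


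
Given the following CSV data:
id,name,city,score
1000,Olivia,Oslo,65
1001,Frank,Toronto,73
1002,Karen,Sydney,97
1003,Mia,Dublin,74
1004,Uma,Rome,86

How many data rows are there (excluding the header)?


Counting rows (excluding header):
Header: id,name,city,score
Data rows: 5

ANSWER: 5


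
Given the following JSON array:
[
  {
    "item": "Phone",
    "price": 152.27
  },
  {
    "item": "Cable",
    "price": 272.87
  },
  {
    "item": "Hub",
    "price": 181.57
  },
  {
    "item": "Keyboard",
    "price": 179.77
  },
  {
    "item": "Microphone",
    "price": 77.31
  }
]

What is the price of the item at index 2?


Array index 2 -> Hub
price = 181.57

ANSWER: 181.57


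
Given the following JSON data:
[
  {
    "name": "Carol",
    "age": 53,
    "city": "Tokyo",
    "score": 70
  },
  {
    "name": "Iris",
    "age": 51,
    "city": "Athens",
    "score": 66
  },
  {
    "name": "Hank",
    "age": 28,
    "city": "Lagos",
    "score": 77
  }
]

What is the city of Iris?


Looking up record where name = Iris
Record index: 1
Field 'city' = Athens

ANSWER: Athens


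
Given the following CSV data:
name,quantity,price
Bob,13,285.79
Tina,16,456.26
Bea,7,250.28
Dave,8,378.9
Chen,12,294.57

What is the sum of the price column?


Values in 'price' column:
  Row 1: 285.79
  Row 2: 456.26
  Row 3: 250.28
  Row 4: 378.9
  Row 5: 294.57
Sum = 285.79 + 456.26 + 250.28 + 378.9 + 294.57 = 1665.8

ANSWER: 1665.8


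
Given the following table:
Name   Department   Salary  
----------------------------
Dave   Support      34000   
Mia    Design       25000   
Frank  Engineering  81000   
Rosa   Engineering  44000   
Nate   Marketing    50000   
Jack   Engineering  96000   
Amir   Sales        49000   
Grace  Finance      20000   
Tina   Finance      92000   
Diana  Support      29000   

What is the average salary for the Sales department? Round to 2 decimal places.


Sales department members:
  Amir: 49000
Sum = 49000
Count = 1
Average = 49000 / 1 = 49000.00

ANSWER: 49000.00


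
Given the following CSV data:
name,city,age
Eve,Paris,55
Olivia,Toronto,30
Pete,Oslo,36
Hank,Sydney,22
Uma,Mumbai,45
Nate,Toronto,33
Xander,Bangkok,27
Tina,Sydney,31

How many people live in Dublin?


Scanning city column for 'Dublin':
Total matches: 0

ANSWER: 0


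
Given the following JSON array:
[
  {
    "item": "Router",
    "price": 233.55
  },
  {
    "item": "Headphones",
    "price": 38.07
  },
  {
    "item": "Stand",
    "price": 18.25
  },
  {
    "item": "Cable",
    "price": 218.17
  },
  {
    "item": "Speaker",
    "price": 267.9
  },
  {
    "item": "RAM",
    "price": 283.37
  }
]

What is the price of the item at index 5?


Array index 5 -> RAM
price = 283.37

ANSWER: 283.37


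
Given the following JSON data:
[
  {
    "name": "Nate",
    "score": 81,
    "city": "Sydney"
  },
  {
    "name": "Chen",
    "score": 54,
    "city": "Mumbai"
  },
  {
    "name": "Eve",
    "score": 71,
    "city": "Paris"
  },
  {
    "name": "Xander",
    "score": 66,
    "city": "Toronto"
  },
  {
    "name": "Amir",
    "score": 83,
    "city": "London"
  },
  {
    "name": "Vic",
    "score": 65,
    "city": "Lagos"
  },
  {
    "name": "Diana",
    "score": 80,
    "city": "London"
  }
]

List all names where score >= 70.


Filtering records where score >= 70:
  Nate (score=81) -> YES
  Chen (score=54) -> no
  Eve (score=71) -> YES
  Xander (score=66) -> no
  Amir (score=83) -> YES
  Vic (score=65) -> no
  Diana (score=80) -> YES


ANSWER: Nate, Eve, Amir, Diana


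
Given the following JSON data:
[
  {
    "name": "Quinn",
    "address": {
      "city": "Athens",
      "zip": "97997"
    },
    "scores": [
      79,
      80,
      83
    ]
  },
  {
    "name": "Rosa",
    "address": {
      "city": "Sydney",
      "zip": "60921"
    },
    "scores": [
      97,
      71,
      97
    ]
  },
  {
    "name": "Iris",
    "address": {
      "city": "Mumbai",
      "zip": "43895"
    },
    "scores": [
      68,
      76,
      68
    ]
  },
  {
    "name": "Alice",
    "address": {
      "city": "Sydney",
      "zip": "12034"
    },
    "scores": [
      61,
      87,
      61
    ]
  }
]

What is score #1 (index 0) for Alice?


Path: records[3].scores[0]
Value: 61

ANSWER: 61


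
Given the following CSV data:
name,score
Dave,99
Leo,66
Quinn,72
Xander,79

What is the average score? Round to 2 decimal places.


Scores: 99, 66, 72, 79
Sum = 316
Count = 4
Average = 316 / 4 = 79.00

ANSWER: 79.00


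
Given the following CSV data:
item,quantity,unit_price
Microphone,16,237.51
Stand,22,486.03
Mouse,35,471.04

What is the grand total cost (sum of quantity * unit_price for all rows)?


Computing row totals:
  Microphone: 16 * 237.51 = 3800.16
  Stand: 22 * 486.03 = 10692.66
  Mouse: 35 * 471.04 = 16486.4
Grand total = 3800.16 + 10692.66 + 16486.4 = 30979.22

ANSWER: 30979.22


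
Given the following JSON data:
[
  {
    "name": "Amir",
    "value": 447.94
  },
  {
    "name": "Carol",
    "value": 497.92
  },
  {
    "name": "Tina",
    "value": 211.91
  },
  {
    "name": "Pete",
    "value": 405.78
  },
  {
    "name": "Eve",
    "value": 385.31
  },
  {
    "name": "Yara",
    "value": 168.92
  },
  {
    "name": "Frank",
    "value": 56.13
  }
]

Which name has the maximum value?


Comparing values:
  Amir: 447.94
  Carol: 497.92
  Tina: 211.91
  Pete: 405.78
  Eve: 385.31
  Yara: 168.92
  Frank: 56.13
Maximum: Carol (497.92)

ANSWER: Carol


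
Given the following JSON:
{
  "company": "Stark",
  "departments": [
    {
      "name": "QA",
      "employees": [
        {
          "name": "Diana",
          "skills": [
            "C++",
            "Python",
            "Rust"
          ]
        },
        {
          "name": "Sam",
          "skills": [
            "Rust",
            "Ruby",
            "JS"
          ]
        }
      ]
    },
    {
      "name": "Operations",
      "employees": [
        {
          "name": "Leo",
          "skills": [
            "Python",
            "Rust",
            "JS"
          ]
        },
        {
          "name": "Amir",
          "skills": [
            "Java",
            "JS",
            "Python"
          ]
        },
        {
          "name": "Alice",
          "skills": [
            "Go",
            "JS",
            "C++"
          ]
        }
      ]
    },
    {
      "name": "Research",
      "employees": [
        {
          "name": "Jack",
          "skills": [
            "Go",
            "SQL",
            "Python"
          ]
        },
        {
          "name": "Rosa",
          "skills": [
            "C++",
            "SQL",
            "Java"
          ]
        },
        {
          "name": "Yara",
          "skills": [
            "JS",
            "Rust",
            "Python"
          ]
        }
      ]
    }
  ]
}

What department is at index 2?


Path: departments[2].name
Value: Research

ANSWER: Research


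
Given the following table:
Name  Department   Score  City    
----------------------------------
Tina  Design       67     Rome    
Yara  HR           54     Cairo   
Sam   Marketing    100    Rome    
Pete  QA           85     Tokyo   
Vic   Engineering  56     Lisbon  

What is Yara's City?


Row 2: Yara
City = Cairo

ANSWER: Cairo


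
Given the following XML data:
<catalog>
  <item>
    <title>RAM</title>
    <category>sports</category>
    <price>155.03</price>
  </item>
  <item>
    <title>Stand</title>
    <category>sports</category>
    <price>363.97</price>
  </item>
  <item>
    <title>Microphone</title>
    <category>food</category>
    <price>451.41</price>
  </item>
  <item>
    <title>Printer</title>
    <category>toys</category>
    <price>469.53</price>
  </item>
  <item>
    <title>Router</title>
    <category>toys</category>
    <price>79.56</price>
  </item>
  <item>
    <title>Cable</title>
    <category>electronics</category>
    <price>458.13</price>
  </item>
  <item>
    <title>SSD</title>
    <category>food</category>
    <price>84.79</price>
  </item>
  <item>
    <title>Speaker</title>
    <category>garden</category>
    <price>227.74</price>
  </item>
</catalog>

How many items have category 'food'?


Scanning <item> elements for <category>food</category>:
  Item 3: Microphone -> MATCH
  Item 7: SSD -> MATCH
Count: 2

ANSWER: 2


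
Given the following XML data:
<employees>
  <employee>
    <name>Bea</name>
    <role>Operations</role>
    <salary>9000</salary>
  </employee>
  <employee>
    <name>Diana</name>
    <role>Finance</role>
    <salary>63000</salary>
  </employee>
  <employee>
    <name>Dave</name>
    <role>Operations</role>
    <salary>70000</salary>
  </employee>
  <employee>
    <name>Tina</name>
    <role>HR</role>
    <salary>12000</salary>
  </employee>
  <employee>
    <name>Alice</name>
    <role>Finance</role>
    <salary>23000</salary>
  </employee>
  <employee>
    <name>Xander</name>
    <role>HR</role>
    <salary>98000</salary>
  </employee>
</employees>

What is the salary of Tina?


Searching for <employee> with <name>Tina</name>
Found at position 4
<salary>12000</salary>

ANSWER: 12000


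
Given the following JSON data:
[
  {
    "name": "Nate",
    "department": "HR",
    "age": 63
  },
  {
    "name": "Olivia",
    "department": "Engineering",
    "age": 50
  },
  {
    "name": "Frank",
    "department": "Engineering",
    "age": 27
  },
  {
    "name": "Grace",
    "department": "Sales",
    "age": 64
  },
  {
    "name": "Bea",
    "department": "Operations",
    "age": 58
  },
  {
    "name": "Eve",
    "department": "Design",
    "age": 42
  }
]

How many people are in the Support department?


Scanning records for department = Support
  No matches found
Count: 0

ANSWER: 0


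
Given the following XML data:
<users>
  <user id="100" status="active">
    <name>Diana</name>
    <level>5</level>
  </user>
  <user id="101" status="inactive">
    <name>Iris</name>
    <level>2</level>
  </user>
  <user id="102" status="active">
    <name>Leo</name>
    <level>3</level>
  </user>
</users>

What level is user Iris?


Finding user: Iris
<level>2</level>

ANSWER: 2


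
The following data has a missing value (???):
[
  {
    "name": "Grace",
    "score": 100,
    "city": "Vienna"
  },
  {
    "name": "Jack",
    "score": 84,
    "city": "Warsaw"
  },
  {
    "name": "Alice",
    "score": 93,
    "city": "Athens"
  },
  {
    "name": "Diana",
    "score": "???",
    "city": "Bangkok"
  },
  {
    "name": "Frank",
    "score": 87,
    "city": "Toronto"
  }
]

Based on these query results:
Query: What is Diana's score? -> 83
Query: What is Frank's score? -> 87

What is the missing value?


The missing value is Diana's score
From query: Diana's score = 83

ANSWER: 83


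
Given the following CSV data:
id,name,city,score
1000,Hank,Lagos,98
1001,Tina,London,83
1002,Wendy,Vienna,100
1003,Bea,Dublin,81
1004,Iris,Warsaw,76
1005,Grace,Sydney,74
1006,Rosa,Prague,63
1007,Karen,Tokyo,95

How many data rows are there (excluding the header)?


Counting rows (excluding header):
Header: id,name,city,score
Data rows: 8

ANSWER: 8


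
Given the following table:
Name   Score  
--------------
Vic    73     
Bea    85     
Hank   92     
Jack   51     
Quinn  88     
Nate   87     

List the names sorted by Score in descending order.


Sorting by Score (descending):
  Hank: 92
  Quinn: 88
  Nate: 87
  Bea: 85
  Vic: 73
  Jack: 51


ANSWER: Hank, Quinn, Nate, Bea, Vic, Jack


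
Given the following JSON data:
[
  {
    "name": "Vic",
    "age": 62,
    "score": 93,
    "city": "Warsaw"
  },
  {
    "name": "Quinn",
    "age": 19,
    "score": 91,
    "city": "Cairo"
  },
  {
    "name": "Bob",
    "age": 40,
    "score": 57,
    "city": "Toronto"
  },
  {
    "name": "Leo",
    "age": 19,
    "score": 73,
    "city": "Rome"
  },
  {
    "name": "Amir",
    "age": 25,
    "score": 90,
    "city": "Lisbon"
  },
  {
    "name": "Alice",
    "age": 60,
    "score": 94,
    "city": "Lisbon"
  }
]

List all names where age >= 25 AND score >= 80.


Checking both conditions:
  Vic (age=62, score=93) -> YES
  Quinn (age=19, score=91) -> no
  Bob (age=40, score=57) -> no
  Leo (age=19, score=73) -> no
  Amir (age=25, score=90) -> YES
  Alice (age=60, score=94) -> YES


ANSWER: Vic, Amir, Alice


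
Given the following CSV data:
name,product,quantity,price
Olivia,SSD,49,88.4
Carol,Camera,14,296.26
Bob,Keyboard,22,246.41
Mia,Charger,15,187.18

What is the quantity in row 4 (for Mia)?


Row 4: Mia
Column 'quantity' = 15

ANSWER: 15


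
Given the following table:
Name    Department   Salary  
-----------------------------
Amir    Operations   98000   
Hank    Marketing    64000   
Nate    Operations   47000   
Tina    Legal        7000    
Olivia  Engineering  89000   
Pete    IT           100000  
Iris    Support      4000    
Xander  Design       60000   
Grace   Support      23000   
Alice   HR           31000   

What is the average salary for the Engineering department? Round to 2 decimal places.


Engineering department members:
  Olivia: 89000
Sum = 89000
Count = 1
Average = 89000 / 1 = 89000.00

ANSWER: 89000.00


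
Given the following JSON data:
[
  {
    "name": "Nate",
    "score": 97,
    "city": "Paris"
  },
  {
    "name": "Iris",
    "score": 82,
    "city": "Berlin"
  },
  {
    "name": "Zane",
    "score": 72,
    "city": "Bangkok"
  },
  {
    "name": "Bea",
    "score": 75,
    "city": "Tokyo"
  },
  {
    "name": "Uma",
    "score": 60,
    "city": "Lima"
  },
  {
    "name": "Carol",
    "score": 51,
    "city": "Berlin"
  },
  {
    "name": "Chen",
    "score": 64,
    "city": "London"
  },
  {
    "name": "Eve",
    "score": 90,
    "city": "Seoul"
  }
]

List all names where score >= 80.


Filtering records where score >= 80:
  Nate (score=97) -> YES
  Iris (score=82) -> YES
  Zane (score=72) -> no
  Bea (score=75) -> no
  Uma (score=60) -> no
  Carol (score=51) -> no
  Chen (score=64) -> no
  Eve (score=90) -> YES


ANSWER: Nate, Iris, Eve


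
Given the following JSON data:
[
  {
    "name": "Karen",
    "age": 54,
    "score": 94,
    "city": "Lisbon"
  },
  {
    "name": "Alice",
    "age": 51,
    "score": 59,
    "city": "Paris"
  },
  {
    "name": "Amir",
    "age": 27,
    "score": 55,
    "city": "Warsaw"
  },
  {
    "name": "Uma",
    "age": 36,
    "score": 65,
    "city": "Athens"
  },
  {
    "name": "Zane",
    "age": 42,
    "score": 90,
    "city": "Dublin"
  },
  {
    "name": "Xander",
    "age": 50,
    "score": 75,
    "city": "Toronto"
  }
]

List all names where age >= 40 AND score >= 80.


Checking both conditions:
  Karen (age=54, score=94) -> YES
  Alice (age=51, score=59) -> no
  Amir (age=27, score=55) -> no
  Uma (age=36, score=65) -> no
  Zane (age=42, score=90) -> YES
  Xander (age=50, score=75) -> no


ANSWER: Karen, Zane


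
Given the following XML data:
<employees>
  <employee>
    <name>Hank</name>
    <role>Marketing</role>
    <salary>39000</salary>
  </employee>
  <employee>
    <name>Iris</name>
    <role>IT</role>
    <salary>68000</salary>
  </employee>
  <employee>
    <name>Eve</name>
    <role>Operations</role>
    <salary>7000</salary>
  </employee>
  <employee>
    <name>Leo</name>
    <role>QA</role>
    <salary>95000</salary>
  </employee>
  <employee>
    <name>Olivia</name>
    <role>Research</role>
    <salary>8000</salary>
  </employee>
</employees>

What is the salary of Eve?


Searching for <employee> with <name>Eve</name>
Found at position 3
<salary>7000</salary>

ANSWER: 7000


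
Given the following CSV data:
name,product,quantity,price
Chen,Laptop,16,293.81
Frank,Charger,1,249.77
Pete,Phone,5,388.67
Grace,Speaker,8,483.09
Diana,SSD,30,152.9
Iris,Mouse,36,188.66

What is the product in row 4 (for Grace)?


Row 4: Grace
Column 'product' = Speaker

ANSWER: Speaker


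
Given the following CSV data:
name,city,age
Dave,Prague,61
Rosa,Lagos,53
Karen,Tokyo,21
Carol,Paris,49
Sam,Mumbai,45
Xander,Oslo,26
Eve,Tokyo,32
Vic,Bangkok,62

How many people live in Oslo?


Scanning city column for 'Oslo':
  Row 6: Xander -> MATCH
Total matches: 1

ANSWER: 1


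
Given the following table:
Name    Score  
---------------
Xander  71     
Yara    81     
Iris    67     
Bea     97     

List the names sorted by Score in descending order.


Sorting by Score (descending):
  Bea: 97
  Yara: 81
  Xander: 71
  Iris: 67


ANSWER: Bea, Yara, Xander, Iris


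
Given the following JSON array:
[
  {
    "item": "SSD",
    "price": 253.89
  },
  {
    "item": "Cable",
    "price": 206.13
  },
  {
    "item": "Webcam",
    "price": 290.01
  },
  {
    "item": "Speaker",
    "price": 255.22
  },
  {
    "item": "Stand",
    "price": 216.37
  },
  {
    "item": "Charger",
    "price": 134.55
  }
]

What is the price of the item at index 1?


Array index 1 -> Cable
price = 206.13

ANSWER: 206.13


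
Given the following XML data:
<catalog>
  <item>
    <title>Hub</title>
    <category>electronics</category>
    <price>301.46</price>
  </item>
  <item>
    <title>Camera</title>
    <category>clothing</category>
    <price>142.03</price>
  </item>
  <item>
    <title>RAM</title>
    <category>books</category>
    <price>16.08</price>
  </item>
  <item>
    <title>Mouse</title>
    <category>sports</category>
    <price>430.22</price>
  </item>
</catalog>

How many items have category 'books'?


Scanning <item> elements for <category>books</category>:
  Item 3: RAM -> MATCH
Count: 1

ANSWER: 1


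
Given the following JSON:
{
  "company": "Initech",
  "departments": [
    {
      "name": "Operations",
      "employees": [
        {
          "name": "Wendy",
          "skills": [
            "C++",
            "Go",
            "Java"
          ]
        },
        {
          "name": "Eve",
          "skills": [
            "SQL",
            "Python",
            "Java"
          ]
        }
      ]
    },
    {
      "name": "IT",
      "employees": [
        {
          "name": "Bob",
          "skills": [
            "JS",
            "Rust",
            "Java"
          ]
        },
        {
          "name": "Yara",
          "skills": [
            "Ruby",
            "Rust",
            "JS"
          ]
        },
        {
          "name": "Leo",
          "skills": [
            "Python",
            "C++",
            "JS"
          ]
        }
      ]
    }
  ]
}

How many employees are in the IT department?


Path: departments[1].employees
Count: 3

ANSWER: 3
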